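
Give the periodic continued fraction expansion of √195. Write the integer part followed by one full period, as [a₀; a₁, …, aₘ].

a₀ = ⌊√195⌋ = 13.
With m₀=0, d₀=1 and mₖ₊₁ = dₖaₖ − mₖ, dₖ₊₁ = (n − mₖ₊₁²)/dₖ, aₖ₊₁ = ⌊(a₀+mₖ₊₁)/dₖ₊₁⌋:
  k=1: m=13, d=26, a=1
  k=2: m=13, d=1, a=26
d=1 and a=2a₀=26 at k=2, so the next step gives (m, d) = (13, 26) again — its k=1 value — and the period has length 2.

[13; 1, 26]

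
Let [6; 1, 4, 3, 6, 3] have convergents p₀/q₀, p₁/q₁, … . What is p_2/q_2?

34/5

Using pₖ = aₖpₖ₋₁ + pₖ₋₂, qₖ = aₖqₖ₋₁ + qₖ₋₂ (with p₋₁=1, p₋₂=0, q₋₁=0, q₋₂=1):
  k=0: a=6, p=6, q=1
  k=1: a=1, p=7, q=1
  k=2: a=4, p=34, q=5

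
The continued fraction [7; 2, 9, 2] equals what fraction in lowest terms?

299/40

Using pₖ = aₖpₖ₋₁ + pₖ₋₂ and qₖ = aₖqₖ₋₁ + qₖ₋₂:
  k=0: a=7, p=7, q=1
  k=1: a=2, p=15, q=2
  k=2: a=9, p=142, q=19
  k=3: a=2, p=299, q=40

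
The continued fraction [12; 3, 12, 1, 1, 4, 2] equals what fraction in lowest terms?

9527/773

Using pₖ = aₖpₖ₋₁ + pₖ₋₂ and qₖ = aₖqₖ₋₁ + qₖ₋₂:
  k=0: a=12, p=12, q=1
  k=1: a=3, p=37, q=3
  k=2: a=12, p=456, q=37
  k=3: a=1, p=493, q=40
  k=4: a=1, p=949, q=77
  k=5: a=4, p=4289, q=348
  k=6: a=2, p=9527, q=773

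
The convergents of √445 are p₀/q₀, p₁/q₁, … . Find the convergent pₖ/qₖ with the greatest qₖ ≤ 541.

√445 = [21; 10, 1, 1, 10, 42, …] (period length 5).
Convergents:
  p_0/q_0 = 21/1
  p_1/q_1 = 211/10
  p_2/q_2 = 232/11
  p_3/q_3 = 443/21
  p_4/q_4 = 4662/221
  p_5/q_5 = 196247/9303
q_4 = 221 ≤ 541 < 9303 = q_5, so the answer is 4662/221.

4662/221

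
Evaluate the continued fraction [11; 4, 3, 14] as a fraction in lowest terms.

2089/186

Fold from the inside: start with 14/1.
  3 + 1/14 = 43/14
  4 + 14/43 = 186/43
  11 + 43/186 = 2089/186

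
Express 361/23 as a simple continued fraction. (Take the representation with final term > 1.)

361 = 15*23 + 16
23 = 1*16 + 7
16 = 2*7 + 2
7 = 3*2 + 1
2 = 2*1 + 0  (stop)
So 361/23 = [15; 1, 2, 3, 2].

[15; 1, 2, 3, 2]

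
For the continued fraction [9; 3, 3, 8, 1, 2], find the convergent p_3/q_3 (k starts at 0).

Using pₖ = aₖpₖ₋₁ + pₖ₋₂, qₖ = aₖqₖ₋₁ + qₖ₋₂ (with p₋₁=1, p₋₂=0, q₋₁=0, q₋₂=1):
  k=0: a=9, p=9, q=1
  k=1: a=3, p=28, q=3
  k=2: a=3, p=93, q=10
  k=3: a=8, p=772, q=83

772/83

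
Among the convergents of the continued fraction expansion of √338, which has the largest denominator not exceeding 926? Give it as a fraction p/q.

√338 = [18; 2, 1, 1, 2, 36, …] (period length 5).
Convergents:
  p_0/q_0 = 18/1
  p_1/q_1 = 37/2
  p_2/q_2 = 55/3
  p_3/q_3 = 92/5
  p_4/q_4 = 239/13
  p_5/q_5 = 8696/473
  p_6/q_6 = 17631/959
q_5 = 473 ≤ 926 < 959 = q_6, so the answer is 8696/473.

8696/473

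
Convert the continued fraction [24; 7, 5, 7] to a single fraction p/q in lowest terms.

6252/259

Fold from the inside: start with 7/1.
  5 + 1/7 = 36/7
  7 + 7/36 = 259/36
  24 + 36/259 = 6252/259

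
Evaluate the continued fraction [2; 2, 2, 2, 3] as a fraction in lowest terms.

99/41

Using pₖ = aₖpₖ₋₁ + pₖ₋₂ and qₖ = aₖqₖ₋₁ + qₖ₋₂:
  k=0: a=2, p=2, q=1
  k=1: a=2, p=5, q=2
  k=2: a=2, p=12, q=5
  k=3: a=2, p=29, q=12
  k=4: a=3, p=99, q=41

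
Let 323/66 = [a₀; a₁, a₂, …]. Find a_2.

323 = 4·66 + 59   →  a_0 = 4
66 = 1·59 + 7   →  a_1 = 1
59 = 8·7 + 3   →  a_2 = 8

8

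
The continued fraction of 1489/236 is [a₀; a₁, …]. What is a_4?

2

1489 = 6·236 + 73   →  a_0 = 6
236 = 3·73 + 17   →  a_1 = 3
73 = 4·17 + 5   →  a_2 = 4
17 = 3·5 + 2   →  a_3 = 3
5 = 2·2 + 1   →  a_4 = 2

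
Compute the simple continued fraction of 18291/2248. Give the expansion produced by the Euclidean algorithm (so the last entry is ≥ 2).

[8; 7, 3, 9, 1, 9]

18291 = 8×2248 + 307
2248 = 7×307 + 99
307 = 3×99 + 10
99 = 9×10 + 9
10 = 1×9 + 1
9 = 9×1 + 0  (stop)
So 18291/2248 = [8; 7, 3, 9, 1, 9].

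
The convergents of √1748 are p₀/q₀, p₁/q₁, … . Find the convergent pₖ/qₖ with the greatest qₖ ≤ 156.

4599/110

√1748 = [41; 1, 4, 4, 4, 1, 82, …] (period length 6).
Convergents:
  p_0/q_0 = 41/1
  p_1/q_1 = 42/1
  p_2/q_2 = 209/5
  p_3/q_3 = 878/21
  p_4/q_4 = 3721/89
  p_5/q_5 = 4599/110
  p_6/q_6 = 380839/9109
q_5 = 110 ≤ 156 < 9109 = q_6, so the answer is 4599/110.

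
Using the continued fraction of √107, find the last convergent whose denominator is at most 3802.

19571/1892

√107 = [10; 2, 1, 9, 1, 2, 20, …] (period length 6).
Convergents:
  p_0/q_0 = 10/1
  p_1/q_1 = 21/2
  p_2/q_2 = 31/3
  p_3/q_3 = 300/29
  p_4/q_4 = 331/32
  p_5/q_5 = 962/93
  p_6/q_6 = 19571/1892
  p_7/q_7 = 40104/3877
q_6 = 1892 ≤ 3802 < 3877 = q_7, so the answer is 19571/1892.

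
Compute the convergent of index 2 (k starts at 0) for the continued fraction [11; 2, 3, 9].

Using pₖ = aₖpₖ₋₁ + pₖ₋₂, qₖ = aₖqₖ₋₁ + qₖ₋₂ (with p₋₁=1, p₋₂=0, q₋₁=0, q₋₂=1):
  k=0: a=11, p=11, q=1
  k=1: a=2, p=23, q=2
  k=2: a=3, p=80, q=7

80/7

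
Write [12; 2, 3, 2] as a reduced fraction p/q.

Using pₖ = aₖpₖ₋₁ + pₖ₋₂ and qₖ = aₖqₖ₋₁ + qₖ₋₂:
  k=0: a=12, p=12, q=1
  k=1: a=2, p=25, q=2
  k=2: a=3, p=87, q=7
  k=3: a=2, p=199, q=16

199/16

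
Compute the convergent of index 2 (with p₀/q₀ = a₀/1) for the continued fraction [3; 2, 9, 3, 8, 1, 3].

66/19

Using pₖ = aₖpₖ₋₁ + pₖ₋₂, qₖ = aₖqₖ₋₁ + qₖ₋₂ (with p₋₁=1, p₋₂=0, q₋₁=0, q₋₂=1):
  k=0: a=3, p=3, q=1
  k=1: a=2, p=7, q=2
  k=2: a=9, p=66, q=19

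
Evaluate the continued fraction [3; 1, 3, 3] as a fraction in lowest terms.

Fold from the inside: start with 3/1.
  3 + 1/3 = 10/3
  1 + 3/10 = 13/10
  3 + 10/13 = 49/13

49/13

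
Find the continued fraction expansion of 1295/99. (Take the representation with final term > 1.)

1295 = 13×99 + 8
99 = 12×8 + 3
8 = 2×3 + 2
3 = 1×2 + 1
2 = 2×1 + 0  (stop)
So 1295/99 = [13; 12, 2, 1, 2].

[13; 12, 2, 1, 2]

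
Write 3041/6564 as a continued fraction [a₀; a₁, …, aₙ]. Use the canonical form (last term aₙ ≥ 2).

3041 = 0*6564 + 3041
6564 = 2*3041 + 482
3041 = 6*482 + 149
482 = 3*149 + 35
149 = 4*35 + 9
35 = 3*9 + 8
9 = 1*8 + 1
8 = 8*1 + 0  (stop)
So 3041/6564 = [0; 2, 6, 3, 4, 3, 1, 8].

[0; 2, 6, 3, 4, 3, 1, 8]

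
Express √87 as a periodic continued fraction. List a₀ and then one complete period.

a₀ = ⌊√87⌋ = 9.
With m₀=0, d₀=1 and mₖ₊₁ = dₖaₖ − mₖ, dₖ₊₁ = (n − mₖ₊₁²)/dₖ, aₖ₊₁ = ⌊(a₀+mₖ₊₁)/dₖ₊₁⌋:
  k=1: m=9, d=6, a=3
  k=2: m=9, d=1, a=18
d=1 and a=2a₀=18 at k=2, so the next step gives (m, d) = (9, 6) again — its k=1 value — and the period has length 2.

[9; 3, 18]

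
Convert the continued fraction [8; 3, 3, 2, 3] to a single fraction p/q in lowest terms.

Using pₖ = aₖpₖ₋₁ + pₖ₋₂ and qₖ = aₖqₖ₋₁ + qₖ₋₂:
  k=0: a=8, p=8, q=1
  k=1: a=3, p=25, q=3
  k=2: a=3, p=83, q=10
  k=3: a=2, p=191, q=23
  k=4: a=3, p=656, q=79

656/79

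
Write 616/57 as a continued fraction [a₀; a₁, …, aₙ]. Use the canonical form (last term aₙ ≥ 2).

[10; 1, 4, 5, 2]

616 = 10×57 + 46
57 = 1×46 + 11
46 = 4×11 + 2
11 = 5×2 + 1
2 = 2×1 + 0  (stop)
So 616/57 = [10; 1, 4, 5, 2].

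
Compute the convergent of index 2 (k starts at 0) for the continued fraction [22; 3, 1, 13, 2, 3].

89/4

Using pₖ = aₖpₖ₋₁ + pₖ₋₂, qₖ = aₖqₖ₋₁ + qₖ₋₂ (with p₋₁=1, p₋₂=0, q₋₁=0, q₋₂=1):
  k=0: a=22, p=22, q=1
  k=1: a=3, p=67, q=3
  k=2: a=1, p=89, q=4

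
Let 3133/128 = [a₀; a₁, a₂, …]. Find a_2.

3133 = 24·128 + 61   →  a_0 = 24
128 = 2·61 + 6   →  a_1 = 2
61 = 10·6 + 1   →  a_2 = 10

10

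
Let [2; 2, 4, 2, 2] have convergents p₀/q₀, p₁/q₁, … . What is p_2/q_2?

Using pₖ = aₖpₖ₋₁ + pₖ₋₂, qₖ = aₖqₖ₋₁ + qₖ₋₂ (with p₋₁=1, p₋₂=0, q₋₁=0, q₋₂=1):
  k=0: a=2, p=2, q=1
  k=1: a=2, p=5, q=2
  k=2: a=4, p=22, q=9

22/9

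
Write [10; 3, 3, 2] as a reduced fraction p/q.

237/23

Using pₖ = aₖpₖ₋₁ + pₖ₋₂ and qₖ = aₖqₖ₋₁ + qₖ₋₂:
  k=0: a=10, p=10, q=1
  k=1: a=3, p=31, q=3
  k=2: a=3, p=103, q=10
  k=3: a=2, p=237, q=23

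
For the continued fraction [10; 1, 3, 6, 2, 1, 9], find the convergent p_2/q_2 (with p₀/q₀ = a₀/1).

43/4

Using pₖ = aₖpₖ₋₁ + pₖ₋₂, qₖ = aₖqₖ₋₁ + qₖ₋₂ (with p₋₁=1, p₋₂=0, q₋₁=0, q₋₂=1):
  k=0: a=10, p=10, q=1
  k=1: a=1, p=11, q=1
  k=2: a=3, p=43, q=4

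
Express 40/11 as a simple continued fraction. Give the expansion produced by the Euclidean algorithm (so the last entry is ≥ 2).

[3; 1, 1, 1, 3]

40 = 3·11 + 7
11 = 1·7 + 4
7 = 1·4 + 3
4 = 1·3 + 1
3 = 3·1 + 0  (stop)
So 40/11 = [3; 1, 1, 1, 3].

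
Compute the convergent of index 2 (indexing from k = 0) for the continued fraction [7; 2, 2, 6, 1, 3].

37/5

Using pₖ = aₖpₖ₋₁ + pₖ₋₂, qₖ = aₖqₖ₋₁ + qₖ₋₂ (with p₋₁=1, p₋₂=0, q₋₁=0, q₋₂=1):
  k=0: a=7, p=7, q=1
  k=1: a=2, p=15, q=2
  k=2: a=2, p=37, q=5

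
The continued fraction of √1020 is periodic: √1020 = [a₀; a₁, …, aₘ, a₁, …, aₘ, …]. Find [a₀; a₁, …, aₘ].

[31; 1, 14, 1, 62]

a₀ = ⌊√1020⌋ = 31.
With m₀=0, d₀=1 and mₖ₊₁ = dₖaₖ − mₖ, dₖ₊₁ = (n − mₖ₊₁²)/dₖ, aₖ₊₁ = ⌊(a₀+mₖ₊₁)/dₖ₊₁⌋:
  k=1: m=31, d=59, a=1
  k=2: m=28, d=4, a=14
  k=3: m=28, d=59, a=1
  k=4: m=31, d=1, a=62
d=1 and a=2a₀=62 at k=4, so the next step gives (m, d) = (31, 59) again — its k=1 value — and the period has length 4.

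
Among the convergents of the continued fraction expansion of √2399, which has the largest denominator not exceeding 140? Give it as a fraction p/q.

2400/49

√2399 = [48; 1, 47, 1, 96, …] (period length 4).
Convergents:
  p_0/q_0 = 48/1
  p_1/q_1 = 49/1
  p_2/q_2 = 2351/48
  p_3/q_3 = 2400/49
  p_4/q_4 = 232751/4752
q_3 = 49 ≤ 140 < 4752 = q_4, so the answer is 2400/49.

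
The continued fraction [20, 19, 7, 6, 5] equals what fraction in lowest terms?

85202/4249

Fold from the inside: start with 5/1.
  6 + 1/5 = 31/5
  7 + 5/31 = 222/31
  19 + 31/222 = 4249/222
  20 + 222/4249 = 85202/4249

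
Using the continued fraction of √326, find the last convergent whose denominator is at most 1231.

11718/649

√326 = [18; 18, 36, …] (period length 2).
Convergents:
  p_0/q_0 = 18/1
  p_1/q_1 = 325/18
  p_2/q_2 = 11718/649
  p_3/q_3 = 211249/11700
q_2 = 649 ≤ 1231 < 11700 = q_3, so the answer is 11718/649.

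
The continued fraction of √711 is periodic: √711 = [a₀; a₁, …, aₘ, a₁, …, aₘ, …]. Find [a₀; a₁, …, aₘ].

[26; 1, 1, 1, 52]

a₀ = ⌊√711⌋ = 26.
With m₀=0, d₀=1 and mₖ₊₁ = dₖaₖ − mₖ, dₖ₊₁ = (n − mₖ₊₁²)/dₖ, aₖ₊₁ = ⌊(a₀+mₖ₊₁)/dₖ₊₁⌋:
  k=1: m=26, d=35, a=1
  k=2: m=9, d=18, a=1
  k=3: m=9, d=35, a=1
  k=4: m=26, d=1, a=52
d=1 and a=2a₀=52 at k=4, so the next step gives (m, d) = (26, 35) again — its k=1 value — and the period has length 4.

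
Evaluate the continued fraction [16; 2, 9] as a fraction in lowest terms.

Fold from the inside: start with 9/1.
  2 + 1/9 = 19/9
  16 + 9/19 = 313/19

313/19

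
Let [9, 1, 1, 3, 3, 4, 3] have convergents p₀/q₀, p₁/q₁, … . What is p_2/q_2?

Using pₖ = aₖpₖ₋₁ + pₖ₋₂, qₖ = aₖqₖ₋₁ + qₖ₋₂ (with p₋₁=1, p₋₂=0, q₋₁=0, q₋₂=1):
  k=0: a=9, p=9, q=1
  k=1: a=1, p=10, q=1
  k=2: a=1, p=19, q=2

19/2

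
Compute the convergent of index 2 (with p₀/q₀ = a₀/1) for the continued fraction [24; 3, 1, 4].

Using pₖ = aₖpₖ₋₁ + pₖ₋₂, qₖ = aₖqₖ₋₁ + qₖ₋₂ (with p₋₁=1, p₋₂=0, q₋₁=0, q₋₂=1):
  k=0: a=24, p=24, q=1
  k=1: a=3, p=73, q=3
  k=2: a=1, p=97, q=4

97/4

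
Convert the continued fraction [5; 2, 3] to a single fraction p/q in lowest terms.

38/7

Fold from the inside: start with 3/1.
  2 + 1/3 = 7/3
  5 + 3/7 = 38/7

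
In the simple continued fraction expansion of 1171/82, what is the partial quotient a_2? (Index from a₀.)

1

1171 = 14·82 + 23   →  a_0 = 14
82 = 3·23 + 13   →  a_1 = 3
23 = 1·13 + 10   →  a_2 = 1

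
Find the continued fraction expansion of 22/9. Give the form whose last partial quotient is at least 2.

22 = 2*9 + 4
9 = 2*4 + 1
4 = 4*1 + 0  (stop)
So 22/9 = [2; 2, 4].

[2; 2, 4]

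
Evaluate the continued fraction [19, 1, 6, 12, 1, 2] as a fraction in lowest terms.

Fold from the inside: start with 2/1.
  1 + 1/2 = 3/2
  12 + 2/3 = 38/3
  6 + 3/38 = 231/38
  1 + 38/231 = 269/231
  19 + 231/269 = 5342/269

5342/269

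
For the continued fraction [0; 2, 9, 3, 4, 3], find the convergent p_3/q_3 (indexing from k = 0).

28/59

Using pₖ = aₖpₖ₋₁ + pₖ₋₂, qₖ = aₖqₖ₋₁ + qₖ₋₂ (with p₋₁=1, p₋₂=0, q₋₁=0, q₋₂=1):
  k=0: a=0, p=0, q=1
  k=1: a=2, p=1, q=2
  k=2: a=9, p=9, q=19
  k=3: a=3, p=28, q=59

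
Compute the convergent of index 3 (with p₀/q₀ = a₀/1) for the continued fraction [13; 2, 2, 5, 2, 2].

Using pₖ = aₖpₖ₋₁ + pₖ₋₂, qₖ = aₖqₖ₋₁ + qₖ₋₂ (with p₋₁=1, p₋₂=0, q₋₁=0, q₋₂=1):
  k=0: a=13, p=13, q=1
  k=1: a=2, p=27, q=2
  k=2: a=2, p=67, q=5
  k=3: a=5, p=362, q=27

362/27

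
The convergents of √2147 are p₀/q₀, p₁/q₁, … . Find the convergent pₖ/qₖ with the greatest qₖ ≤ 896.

√2147 = [46; 2, 1, 45, 1, 2, 92, …] (period length 6).
Convergents:
  p_0/q_0 = 46/1
  p_1/q_1 = 93/2
  p_2/q_2 = 139/3
  p_3/q_3 = 6348/137
  p_4/q_4 = 6487/140
  p_5/q_5 = 19322/417
  p_6/q_6 = 1784111/38504
q_5 = 417 ≤ 896 < 38504 = q_6, so the answer is 19322/417.

19322/417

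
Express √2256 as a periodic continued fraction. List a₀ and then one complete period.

a₀ = ⌊√2256⌋ = 47.
With m₀=0, d₀=1 and mₖ₊₁ = dₖaₖ − mₖ, dₖ₊₁ = (n − mₖ₊₁²)/dₖ, aₖ₊₁ = ⌊(a₀+mₖ₊₁)/dₖ₊₁⌋:
  k=1: m=47, d=47, a=2
  k=2: m=47, d=1, a=94
d=1 and a=2a₀=94 at k=2, so the next step gives (m, d) = (47, 47) again — its k=1 value — and the period has length 2.

[47; 2, 94]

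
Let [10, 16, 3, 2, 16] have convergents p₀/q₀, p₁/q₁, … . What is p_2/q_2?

Using pₖ = aₖpₖ₋₁ + pₖ₋₂, qₖ = aₖqₖ₋₁ + qₖ₋₂ (with p₋₁=1, p₋₂=0, q₋₁=0, q₋₂=1):
  k=0: a=10, p=10, q=1
  k=1: a=16, p=161, q=16
  k=2: a=3, p=493, q=49

493/49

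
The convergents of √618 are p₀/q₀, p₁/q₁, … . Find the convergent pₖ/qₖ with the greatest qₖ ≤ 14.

174/7

√618 = [24; 1, 6, 8, 6, 1, 48, …] (period length 6).
Convergents:
  p_0/q_0 = 24/1
  p_1/q_1 = 25/1
  p_2/q_2 = 174/7
  p_3/q_3 = 1417/57
q_2 = 7 ≤ 14 < 57 = q_3, so the answer is 174/7.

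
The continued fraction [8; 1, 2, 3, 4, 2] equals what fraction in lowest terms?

Fold from the inside: start with 2/1.
  4 + 1/2 = 9/2
  3 + 2/9 = 29/9
  2 + 9/29 = 67/29
  1 + 29/67 = 96/67
  8 + 67/96 = 835/96

835/96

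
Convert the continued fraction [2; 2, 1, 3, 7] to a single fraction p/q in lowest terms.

189/80

Fold from the inside: start with 7/1.
  3 + 1/7 = 22/7
  1 + 7/22 = 29/22
  2 + 22/29 = 80/29
  2 + 29/80 = 189/80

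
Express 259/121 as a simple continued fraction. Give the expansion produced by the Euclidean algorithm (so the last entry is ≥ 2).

[2; 7, 8, 2]

259 = 2*121 + 17
121 = 7*17 + 2
17 = 8*2 + 1
2 = 2*1 + 0  (stop)
So 259/121 = [2; 7, 8, 2].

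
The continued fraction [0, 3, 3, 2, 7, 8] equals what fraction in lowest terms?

Using pₖ = aₖpₖ₋₁ + pₖ₋₂ and qₖ = aₖqₖ₋₁ + qₖ₋₂:
  k=0: a=0, p=0, q=1
  k=1: a=3, p=1, q=3
  k=2: a=3, p=3, q=10
  k=3: a=2, p=7, q=23
  k=4: a=7, p=52, q=171
  k=5: a=8, p=423, q=1391

423/1391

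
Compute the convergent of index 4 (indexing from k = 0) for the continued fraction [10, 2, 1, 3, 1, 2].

145/14

Using pₖ = aₖpₖ₋₁ + pₖ₋₂, qₖ = aₖqₖ₋₁ + qₖ₋₂ (with p₋₁=1, p₋₂=0, q₋₁=0, q₋₂=1):
  k=0: a=10, p=10, q=1
  k=1: a=2, p=21, q=2
  k=2: a=1, p=31, q=3
  k=3: a=3, p=114, q=11
  k=4: a=1, p=145, q=14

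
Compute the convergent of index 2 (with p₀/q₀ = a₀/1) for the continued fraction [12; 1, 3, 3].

51/4

Using pₖ = aₖpₖ₋₁ + pₖ₋₂, qₖ = aₖqₖ₋₁ + qₖ₋₂ (with p₋₁=1, p₋₂=0, q₋₁=0, q₋₂=1):
  k=0: a=12, p=12, q=1
  k=1: a=1, p=13, q=1
  k=2: a=3, p=51, q=4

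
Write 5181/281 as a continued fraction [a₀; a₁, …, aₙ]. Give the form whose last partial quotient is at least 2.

5181 = 18·281 + 123
281 = 2·123 + 35
123 = 3·35 + 18
35 = 1·18 + 17
18 = 1·17 + 1
17 = 17·1 + 0  (stop)
So 5181/281 = [18; 2, 3, 1, 1, 17].

[18; 2, 3, 1, 1, 17]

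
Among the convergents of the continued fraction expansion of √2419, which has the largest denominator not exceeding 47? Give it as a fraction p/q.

541/11

√2419 = [49; 5, 2, 5, 98, …] (period length 4).
Convergents:
  p_0/q_0 = 49/1
  p_1/q_1 = 246/5
  p_2/q_2 = 541/11
  p_3/q_3 = 2951/60
q_2 = 11 ≤ 47 < 60 = q_3, so the answer is 541/11.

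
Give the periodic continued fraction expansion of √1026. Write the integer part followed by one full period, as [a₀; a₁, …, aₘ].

a₀ = ⌊√1026⌋ = 32.
With m₀=0, d₀=1 and mₖ₊₁ = dₖaₖ − mₖ, dₖ₊₁ = (n − mₖ₊₁²)/dₖ, aₖ₊₁ = ⌊(a₀+mₖ₊₁)/dₖ₊₁⌋:
  k=1: m=32, d=2, a=32
  k=2: m=32, d=1, a=64
d=1 and a=2a₀=64 at k=2, so the next step gives (m, d) = (32, 2) again — its k=1 value — and the period has length 2.

[32; 32, 64]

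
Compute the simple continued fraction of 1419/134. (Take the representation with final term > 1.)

1419 = 10×134 + 79
134 = 1×79 + 55
79 = 1×55 + 24
55 = 2×24 + 7
24 = 3×7 + 3
7 = 2×3 + 1
3 = 3×1 + 0  (stop)
So 1419/134 = [10; 1, 1, 2, 3, 2, 3].

[10; 1, 1, 2, 3, 2, 3]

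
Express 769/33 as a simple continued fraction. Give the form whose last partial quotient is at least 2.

[23; 3, 3, 3]

769 = 23×33 + 10
33 = 3×10 + 3
10 = 3×3 + 1
3 = 3×1 + 0  (stop)
So 769/33 = [23; 3, 3, 3].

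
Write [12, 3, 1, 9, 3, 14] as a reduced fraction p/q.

Using pₖ = aₖpₖ₋₁ + pₖ₋₂ and qₖ = aₖqₖ₋₁ + qₖ₋₂:
  k=0: a=12, p=12, q=1
  k=1: a=3, p=37, q=3
  k=2: a=1, p=49, q=4
  k=3: a=9, p=478, q=39
  k=4: a=3, p=1483, q=121
  k=5: a=14, p=21240, q=1733

21240/1733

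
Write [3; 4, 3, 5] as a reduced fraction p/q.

Using pₖ = aₖpₖ₋₁ + pₖ₋₂ and qₖ = aₖqₖ₋₁ + qₖ₋₂:
  k=0: a=3, p=3, q=1
  k=1: a=4, p=13, q=4
  k=2: a=3, p=42, q=13
  k=3: a=5, p=223, q=69

223/69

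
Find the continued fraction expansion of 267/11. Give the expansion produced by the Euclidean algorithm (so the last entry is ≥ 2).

267 = 24*11 + 3
11 = 3*3 + 2
3 = 1*2 + 1
2 = 2*1 + 0  (stop)
So 267/11 = [24; 3, 1, 2].

[24; 3, 1, 2]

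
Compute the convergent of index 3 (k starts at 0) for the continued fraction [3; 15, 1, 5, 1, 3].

291/95

Using pₖ = aₖpₖ₋₁ + pₖ₋₂, qₖ = aₖqₖ₋₁ + qₖ₋₂ (with p₋₁=1, p₋₂=0, q₋₁=0, q₋₂=1):
  k=0: a=3, p=3, q=1
  k=1: a=15, p=46, q=15
  k=2: a=1, p=49, q=16
  k=3: a=5, p=291, q=95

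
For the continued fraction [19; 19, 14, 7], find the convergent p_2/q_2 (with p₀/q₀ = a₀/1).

5087/267

Using pₖ = aₖpₖ₋₁ + pₖ₋₂, qₖ = aₖqₖ₋₁ + qₖ₋₂ (with p₋₁=1, p₋₂=0, q₋₁=0, q₋₂=1):
  k=0: a=19, p=19, q=1
  k=1: a=19, p=362, q=19
  k=2: a=14, p=5087, q=267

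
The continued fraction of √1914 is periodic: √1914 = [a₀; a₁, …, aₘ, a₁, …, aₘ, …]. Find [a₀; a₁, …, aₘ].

[43; 1, 2, 1, 86]

a₀ = ⌊√1914⌋ = 43.
With m₀=0, d₀=1 and mₖ₊₁ = dₖaₖ − mₖ, dₖ₊₁ = (n − mₖ₊₁²)/dₖ, aₖ₊₁ = ⌊(a₀+mₖ₊₁)/dₖ₊₁⌋:
  k=1: m=43, d=65, a=1
  k=2: m=22, d=22, a=2
  k=3: m=22, d=65, a=1
  k=4: m=43, d=1, a=86
d=1 and a=2a₀=86 at k=4, so the next step gives (m, d) = (43, 65) again — its k=1 value — and the period has length 4.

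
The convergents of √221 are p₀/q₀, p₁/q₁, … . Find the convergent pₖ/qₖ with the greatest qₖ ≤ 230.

√221 = [14; 1, 6, 2, 6, 1, 28, …] (period length 6).
Convergents:
  p_0/q_0 = 14/1
  p_1/q_1 = 15/1
  p_2/q_2 = 104/7
  p_3/q_3 = 223/15
  p_4/q_4 = 1442/97
  p_5/q_5 = 1665/112
  p_6/q_6 = 48062/3233
q_5 = 112 ≤ 230 < 3233 = q_6, so the answer is 1665/112.

1665/112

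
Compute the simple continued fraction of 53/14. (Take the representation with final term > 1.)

[3; 1, 3, 1, 2]

53 = 3×14 + 11
14 = 1×11 + 3
11 = 3×3 + 2
3 = 1×2 + 1
2 = 2×1 + 0  (stop)
So 53/14 = [3; 1, 3, 1, 2].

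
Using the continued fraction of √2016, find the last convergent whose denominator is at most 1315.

40365/899

√2016 = [44; 1, 8, 1, 88, …] (period length 4).
Convergents:
  p_0/q_0 = 44/1
  p_1/q_1 = 45/1
  p_2/q_2 = 404/9
  p_3/q_3 = 449/10
  p_4/q_4 = 39916/889
  p_5/q_5 = 40365/899
  p_6/q_6 = 362836/8081
q_5 = 899 ≤ 1315 < 8081 = q_6, so the answer is 40365/899.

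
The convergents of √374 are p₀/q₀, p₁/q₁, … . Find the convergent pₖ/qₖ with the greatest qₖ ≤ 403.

√374 = [19; 2, 1, 18, 1, 2, 38, …] (period length 6).
Convergents:
  p_0/q_0 = 19/1
  p_1/q_1 = 39/2
  p_2/q_2 = 58/3
  p_3/q_3 = 1083/56
  p_4/q_4 = 1141/59
  p_5/q_5 = 3365/174
  p_6/q_6 = 129011/6671
q_5 = 174 ≤ 403 < 6671 = q_6, so the answer is 3365/174.

3365/174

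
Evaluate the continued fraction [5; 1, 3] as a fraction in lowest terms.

23/4

Fold from the inside: start with 3/1.
  1 + 1/3 = 4/3
  5 + 3/4 = 23/4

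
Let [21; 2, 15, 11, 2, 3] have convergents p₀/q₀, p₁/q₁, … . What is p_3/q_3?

7369/343

Using pₖ = aₖpₖ₋₁ + pₖ₋₂, qₖ = aₖqₖ₋₁ + qₖ₋₂ (with p₋₁=1, p₋₂=0, q₋₁=0, q₋₂=1):
  k=0: a=21, p=21, q=1
  k=1: a=2, p=43, q=2
  k=2: a=15, p=666, q=31
  k=3: a=11, p=7369, q=343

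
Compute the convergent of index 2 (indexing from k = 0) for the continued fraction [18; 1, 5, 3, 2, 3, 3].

Using pₖ = aₖpₖ₋₁ + pₖ₋₂, qₖ = aₖqₖ₋₁ + qₖ₋₂ (with p₋₁=1, p₋₂=0, q₋₁=0, q₋₂=1):
  k=0: a=18, p=18, q=1
  k=1: a=1, p=19, q=1
  k=2: a=5, p=113, q=6

113/6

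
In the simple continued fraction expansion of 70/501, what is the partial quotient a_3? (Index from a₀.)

70 = 0·501 + 70   →  a_0 = 0
501 = 7·70 + 11   →  a_1 = 7
70 = 6·11 + 4   →  a_2 = 6
11 = 2·4 + 3   →  a_3 = 2

2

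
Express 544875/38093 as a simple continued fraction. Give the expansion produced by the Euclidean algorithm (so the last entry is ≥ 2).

544875 = 14*38093 + 11573
38093 = 3*11573 + 3374
11573 = 3*3374 + 1451
3374 = 2*1451 + 472
1451 = 3*472 + 35
472 = 13*35 + 17
35 = 2*17 + 1
17 = 17*1 + 0  (stop)
So 544875/38093 = [14; 3, 3, 2, 3, 13, 2, 17].

[14; 3, 3, 2, 3, 13, 2, 17]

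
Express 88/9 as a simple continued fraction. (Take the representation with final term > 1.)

[9; 1, 3, 2]

88 = 9·9 + 7
9 = 1·7 + 2
7 = 3·2 + 1
2 = 2·1 + 0  (stop)
So 88/9 = [9; 1, 3, 2].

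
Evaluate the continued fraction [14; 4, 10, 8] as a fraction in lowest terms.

4729/332

Fold from the inside: start with 8/1.
  10 + 1/8 = 81/8
  4 + 8/81 = 332/81
  14 + 81/332 = 4729/332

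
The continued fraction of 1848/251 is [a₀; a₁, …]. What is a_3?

3

1848 = 7·251 + 91   →  a_0 = 7
251 = 2·91 + 69   →  a_1 = 2
91 = 1·69 + 22   →  a_2 = 1
69 = 3·22 + 3   →  a_3 = 3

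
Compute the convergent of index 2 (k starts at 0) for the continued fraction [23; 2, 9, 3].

446/19

Using pₖ = aₖpₖ₋₁ + pₖ₋₂, qₖ = aₖqₖ₋₁ + qₖ₋₂ (with p₋₁=1, p₋₂=0, q₋₁=0, q₋₂=1):
  k=0: a=23, p=23, q=1
  k=1: a=2, p=47, q=2
  k=2: a=9, p=446, q=19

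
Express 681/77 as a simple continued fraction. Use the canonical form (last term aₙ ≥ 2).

[8; 1, 5, 2, 2, 2]

681 = 8×77 + 65
77 = 1×65 + 12
65 = 5×12 + 5
12 = 2×5 + 2
5 = 2×2 + 1
2 = 2×1 + 0  (stop)
So 681/77 = [8; 1, 5, 2, 2, 2].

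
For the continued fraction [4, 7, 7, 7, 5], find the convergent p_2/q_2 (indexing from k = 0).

Using pₖ = aₖpₖ₋₁ + pₖ₋₂, qₖ = aₖqₖ₋₁ + qₖ₋₂ (with p₋₁=1, p₋₂=0, q₋₁=0, q₋₂=1):
  k=0: a=4, p=4, q=1
  k=1: a=7, p=29, q=7
  k=2: a=7, p=207, q=50

207/50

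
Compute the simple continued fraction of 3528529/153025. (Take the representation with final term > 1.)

3528529 = 23×153025 + 8954
153025 = 17×8954 + 807
8954 = 11×807 + 77
807 = 10×77 + 37
77 = 2×37 + 3
37 = 12×3 + 1
3 = 3×1 + 0  (stop)
So 3528529/153025 = [23; 17, 11, 10, 2, 12, 3].

[23; 17, 11, 10, 2, 12, 3]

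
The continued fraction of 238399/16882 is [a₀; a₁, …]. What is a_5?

238399 = 14·16882 + 2051   →  a_0 = 14
16882 = 8·2051 + 474   →  a_1 = 8
2051 = 4·474 + 155   →  a_2 = 4
474 = 3·155 + 9   →  a_3 = 3
155 = 17·9 + 2   →  a_4 = 17
9 = 4·2 + 1   →  a_5 = 4

4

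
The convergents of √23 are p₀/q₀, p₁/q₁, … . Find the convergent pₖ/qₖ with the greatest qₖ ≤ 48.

√23 = [4; 1, 3, 1, 8, …] (period length 4).
Convergents:
  p_0/q_0 = 4/1
  p_1/q_1 = 5/1
  p_2/q_2 = 19/4
  p_3/q_3 = 24/5
  p_4/q_4 = 211/44
  p_5/q_5 = 235/49
q_4 = 44 ≤ 48 < 49 = q_5, so the answer is 211/44.

211/44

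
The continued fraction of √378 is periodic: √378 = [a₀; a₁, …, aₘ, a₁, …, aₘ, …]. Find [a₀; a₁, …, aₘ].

a₀ = ⌊√378⌋ = 19.
With m₀=0, d₀=1 and mₖ₊₁ = dₖaₖ − mₖ, dₖ₊₁ = (n − mₖ₊₁²)/dₖ, aₖ₊₁ = ⌊(a₀+mₖ₊₁)/dₖ₊₁⌋:
  k=1: m=19, d=17, a=2
  k=2: m=15, d=9, a=3
  k=3: m=12, d=26, a=1
  k=4: m=14, d=7, a=4
  k=5: m=14, d=26, a=1
  k=6: m=12, d=9, a=3
  k=7: m=15, d=17, a=2
  k=8: m=19, d=1, a=38
d=1 and a=2a₀=38 at k=8, so the next step gives (m, d) = (19, 17) again — its k=1 value — and the period has length 8.

[19; 2, 3, 1, 4, 1, 3, 2, 38]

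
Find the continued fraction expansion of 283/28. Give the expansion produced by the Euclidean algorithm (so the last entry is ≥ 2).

283 = 10·28 + 3
28 = 9·3 + 1
3 = 3·1 + 0  (stop)
So 283/28 = [10; 9, 3].

[10; 9, 3]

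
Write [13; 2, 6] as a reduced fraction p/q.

175/13

Fold from the inside: start with 6/1.
  2 + 1/6 = 13/6
  13 + 6/13 = 175/13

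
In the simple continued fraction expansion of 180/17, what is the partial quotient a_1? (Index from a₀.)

1

180 = 10·17 + 10   →  a_0 = 10
17 = 1·10 + 7   →  a_1 = 1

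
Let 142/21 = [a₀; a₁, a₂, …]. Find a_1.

1

142 = 6·21 + 16   →  a_0 = 6
21 = 1·16 + 5   →  a_1 = 1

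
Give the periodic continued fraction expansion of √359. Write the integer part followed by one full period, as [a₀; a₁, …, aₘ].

a₀ = ⌊√359⌋ = 18.
With m₀=0, d₀=1 and mₖ₊₁ = dₖaₖ − mₖ, dₖ₊₁ = (n − mₖ₊₁²)/dₖ, aₖ₊₁ = ⌊(a₀+mₖ₊₁)/dₖ₊₁⌋:
  k=1: m=18, d=35, a=1
  k=2: m=17, d=2, a=17
  k=3: m=17, d=35, a=1
  k=4: m=18, d=1, a=36
d=1 and a=2a₀=36 at k=4, so the next step gives (m, d) = (18, 35) again — its k=1 value — and the period has length 4.

[18; 1, 17, 1, 36]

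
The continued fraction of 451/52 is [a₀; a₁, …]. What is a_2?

451 = 8·52 + 35   →  a_0 = 8
52 = 1·35 + 17   →  a_1 = 1
35 = 2·17 + 1   →  a_2 = 2

2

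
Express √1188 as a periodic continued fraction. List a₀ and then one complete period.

[34; 2, 7, 6, 7, 2, 68]

a₀ = ⌊√1188⌋ = 34.
With m₀=0, d₀=1 and mₖ₊₁ = dₖaₖ − mₖ, dₖ₊₁ = (n − mₖ₊₁²)/dₖ, aₖ₊₁ = ⌊(a₀+mₖ₊₁)/dₖ₊₁⌋:
  k=1: m=34, d=32, a=2
  k=2: m=30, d=9, a=7
  k=3: m=33, d=11, a=6
  k=4: m=33, d=9, a=7
  k=5: m=30, d=32, a=2
  k=6: m=34, d=1, a=68
d=1 and a=2a₀=68 at k=6, so the next step gives (m, d) = (34, 32) again — its k=1 value — and the period has length 6.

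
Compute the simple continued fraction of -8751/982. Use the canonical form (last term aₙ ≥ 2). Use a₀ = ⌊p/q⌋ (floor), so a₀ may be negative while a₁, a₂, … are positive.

[-9; 11, 3, 2, 12]

-8751 = -9*982 + 87
982 = 11*87 + 25
87 = 3*25 + 12
25 = 2*12 + 1
12 = 12*1 + 0  (stop)
So -8751/982 = [-9; 11, 3, 2, 12].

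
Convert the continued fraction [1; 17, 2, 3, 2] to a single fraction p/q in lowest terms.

Fold from the inside: start with 2/1.
  3 + 1/2 = 7/2
  2 + 2/7 = 16/7
  17 + 7/16 = 279/16
  1 + 16/279 = 295/279

295/279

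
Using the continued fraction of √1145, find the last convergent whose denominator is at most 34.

√1145 = [33; 1, 5, 5, 1, 66, …] (period length 5).
Convergents:
  p_0/q_0 = 33/1
  p_1/q_1 = 34/1
  p_2/q_2 = 203/6
  p_3/q_3 = 1049/31
  p_4/q_4 = 1252/37
q_3 = 31 ≤ 34 < 37 = q_4, so the answer is 1049/31.

1049/31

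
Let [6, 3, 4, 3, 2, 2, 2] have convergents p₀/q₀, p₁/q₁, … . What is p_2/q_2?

82/13

Using pₖ = aₖpₖ₋₁ + pₖ₋₂, qₖ = aₖqₖ₋₁ + qₖ₋₂ (with p₋₁=1, p₋₂=0, q₋₁=0, q₋₂=1):
  k=0: a=6, p=6, q=1
  k=1: a=3, p=19, q=3
  k=2: a=4, p=82, q=13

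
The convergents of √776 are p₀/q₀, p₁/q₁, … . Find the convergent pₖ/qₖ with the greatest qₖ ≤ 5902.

√776 = [27; 1, 5, 1, 54, …] (period length 4).
Convergents:
  p_0/q_0 = 27/1
  p_1/q_1 = 28/1
  p_2/q_2 = 167/6
  p_3/q_3 = 195/7
  p_4/q_4 = 10697/384
  p_5/q_5 = 10892/391
  p_6/q_6 = 65157/2339
  p_7/q_7 = 76049/2730
  p_8/q_8 = 4171803/149759
q_7 = 2730 ≤ 5902 < 149759 = q_8, so the answer is 76049/2730.

76049/2730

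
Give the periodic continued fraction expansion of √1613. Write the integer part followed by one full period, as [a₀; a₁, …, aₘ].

a₀ = ⌊√1613⌋ = 40.
With m₀=0, d₀=1 and mₖ₊₁ = dₖaₖ − mₖ, dₖ₊₁ = (n − mₖ₊₁²)/dₖ, aₖ₊₁ = ⌊(a₀+mₖ₊₁)/dₖ₊₁⌋:
  k=1: m=40, d=13, a=6
  k=2: m=38, d=13, a=6
  k=3: m=40, d=1, a=80
d=1 and a=2a₀=80 at k=3, so the next step gives (m, d) = (40, 13) again — its k=1 value — and the period has length 3.

[40; 6, 6, 80]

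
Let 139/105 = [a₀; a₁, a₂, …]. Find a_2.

139 = 1·105 + 34   →  a_0 = 1
105 = 3·34 + 3   →  a_1 = 3
34 = 11·3 + 1   →  a_2 = 11

11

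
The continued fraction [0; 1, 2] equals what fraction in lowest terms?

Using pₖ = aₖpₖ₋₁ + pₖ₋₂ and qₖ = aₖqₖ₋₁ + qₖ₋₂:
  k=0: a=0, p=0, q=1
  k=1: a=1, p=1, q=1
  k=2: a=2, p=2, q=3

2/3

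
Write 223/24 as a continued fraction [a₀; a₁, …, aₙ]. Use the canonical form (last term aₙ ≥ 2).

223 = 9·24 + 7
24 = 3·7 + 3
7 = 2·3 + 1
3 = 3·1 + 0  (stop)
So 223/24 = [9; 3, 2, 3].

[9; 3, 2, 3]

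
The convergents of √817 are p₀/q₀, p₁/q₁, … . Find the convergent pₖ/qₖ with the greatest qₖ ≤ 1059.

√817 = [28; 1, 1, 2, 1, 1, 56, …] (period length 6).
Convergents:
  p_0/q_0 = 28/1
  p_1/q_1 = 29/1
  p_2/q_2 = 57/2
  p_3/q_3 = 143/5
  p_4/q_4 = 200/7
  p_5/q_5 = 343/12
  p_6/q_6 = 19408/679
  p_7/q_7 = 19751/691
  p_8/q_8 = 39159/1370
q_7 = 691 ≤ 1059 < 1370 = q_8, so the answer is 19751/691.

19751/691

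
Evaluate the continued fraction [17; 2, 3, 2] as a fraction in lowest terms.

279/16

Fold from the inside: start with 2/1.
  3 + 1/2 = 7/2
  2 + 2/7 = 16/7
  17 + 7/16 = 279/16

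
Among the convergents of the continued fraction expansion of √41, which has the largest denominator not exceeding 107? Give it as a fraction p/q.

397/62

√41 = [6; 2, 2, 12, …] (period length 3).
Convergents:
  p_0/q_0 = 6/1
  p_1/q_1 = 13/2
  p_2/q_2 = 32/5
  p_3/q_3 = 397/62
  p_4/q_4 = 826/129
q_3 = 62 ≤ 107 < 129 = q_4, so the answer is 397/62.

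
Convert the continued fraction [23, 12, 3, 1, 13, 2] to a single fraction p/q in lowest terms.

32245/1397

Using pₖ = aₖpₖ₋₁ + pₖ₋₂ and qₖ = aₖqₖ₋₁ + qₖ₋₂:
  k=0: a=23, p=23, q=1
  k=1: a=12, p=277, q=12
  k=2: a=3, p=854, q=37
  k=3: a=1, p=1131, q=49
  k=4: a=13, p=15557, q=674
  k=5: a=2, p=32245, q=1397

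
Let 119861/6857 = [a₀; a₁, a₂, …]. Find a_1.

2

119861 = 17·6857 + 3292   →  a_0 = 17
6857 = 2·3292 + 273   →  a_1 = 2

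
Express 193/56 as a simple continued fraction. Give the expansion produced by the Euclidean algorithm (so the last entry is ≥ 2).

[3; 2, 4, 6]

193 = 3·56 + 25
56 = 2·25 + 6
25 = 4·6 + 1
6 = 6·1 + 0  (stop)
So 193/56 = [3; 2, 4, 6].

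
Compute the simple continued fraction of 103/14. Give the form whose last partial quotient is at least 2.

[7; 2, 1, 4]

103 = 7×14 + 5
14 = 2×5 + 4
5 = 1×4 + 1
4 = 4×1 + 0  (stop)
So 103/14 = [7; 2, 1, 4].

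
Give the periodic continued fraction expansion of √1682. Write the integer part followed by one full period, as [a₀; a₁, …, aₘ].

a₀ = ⌊√1682⌋ = 41.

[41; 82]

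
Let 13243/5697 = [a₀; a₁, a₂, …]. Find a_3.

3

13243 = 2·5697 + 1849   →  a_0 = 2
5697 = 3·1849 + 150   →  a_1 = 3
1849 = 12·150 + 49   →  a_2 = 12
150 = 3·49 + 3   →  a_3 = 3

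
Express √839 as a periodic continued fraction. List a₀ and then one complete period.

[28; 1, 27, 1, 56]

a₀ = ⌊√839⌋ = 28.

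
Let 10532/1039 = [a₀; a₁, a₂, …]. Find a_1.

7

10532 = 10·1039 + 142   →  a_0 = 10
1039 = 7·142 + 45   →  a_1 = 7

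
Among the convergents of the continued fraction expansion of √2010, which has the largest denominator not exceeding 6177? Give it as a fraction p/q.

144721/3228

√2010 = [44; 1, 4, 1, 88, …] (period length 4).
Convergents:
  p_0/q_0 = 44/1
  p_1/q_1 = 45/1
  p_2/q_2 = 224/5
  p_3/q_3 = 269/6
  p_4/q_4 = 23896/533
  p_5/q_5 = 24165/539
  p_6/q_6 = 120556/2689
  p_7/q_7 = 144721/3228
  p_8/q_8 = 12856004/286753
q_7 = 3228 ≤ 6177 < 286753 = q_8, so the answer is 144721/3228.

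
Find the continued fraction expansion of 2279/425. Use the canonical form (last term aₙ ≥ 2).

[5; 2, 1, 3, 6, 6]

2279 = 5*425 + 154
425 = 2*154 + 117
154 = 1*117 + 37
117 = 3*37 + 6
37 = 6*6 + 1
6 = 6*1 + 0  (stop)
So 2279/425 = [5; 2, 1, 3, 6, 6].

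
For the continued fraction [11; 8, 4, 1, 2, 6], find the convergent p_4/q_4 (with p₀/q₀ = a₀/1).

Using pₖ = aₖpₖ₋₁ + pₖ₋₂, qₖ = aₖqₖ₋₁ + qₖ₋₂ (with p₋₁=1, p₋₂=0, q₋₁=0, q₋₂=1):
  k=0: a=11, p=11, q=1
  k=1: a=8, p=89, q=8
  k=2: a=4, p=367, q=33
  k=3: a=1, p=456, q=41
  k=4: a=2, p=1279, q=115

1279/115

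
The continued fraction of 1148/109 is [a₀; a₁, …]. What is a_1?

1

1148 = 10·109 + 58   →  a_0 = 10
109 = 1·58 + 51   →  a_1 = 1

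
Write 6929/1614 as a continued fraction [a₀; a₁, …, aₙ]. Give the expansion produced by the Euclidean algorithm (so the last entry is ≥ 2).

[4; 3, 2, 2, 2, 1, 6, 4]

6929 = 4·1614 + 473
1614 = 3·473 + 195
473 = 2·195 + 83
195 = 2·83 + 29
83 = 2·29 + 25
29 = 1·25 + 4
25 = 6·4 + 1
4 = 4·1 + 0  (stop)
So 6929/1614 = [4; 3, 2, 2, 2, 1, 6, 4].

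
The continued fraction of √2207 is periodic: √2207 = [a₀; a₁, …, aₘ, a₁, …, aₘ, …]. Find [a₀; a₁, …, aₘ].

[46; 1, 45, 1, 92]

a₀ = ⌊√2207⌋ = 46.
With m₀=0, d₀=1 and mₖ₊₁ = dₖaₖ − mₖ, dₖ₊₁ = (n − mₖ₊₁²)/dₖ, aₖ₊₁ = ⌊(a₀+mₖ₊₁)/dₖ₊₁⌋:
  k=1: m=46, d=91, a=1
  k=2: m=45, d=2, a=45
  k=3: m=45, d=91, a=1
  k=4: m=46, d=1, a=92
d=1 and a=2a₀=92 at k=4, so the next step gives (m, d) = (46, 91) again — its k=1 value — and the period has length 4.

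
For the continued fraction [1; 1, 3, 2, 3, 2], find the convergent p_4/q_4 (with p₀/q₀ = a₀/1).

55/31

Using pₖ = aₖpₖ₋₁ + pₖ₋₂, qₖ = aₖqₖ₋₁ + qₖ₋₂ (with p₋₁=1, p₋₂=0, q₋₁=0, q₋₂=1):
  k=0: a=1, p=1, q=1
  k=1: a=1, p=2, q=1
  k=2: a=3, p=7, q=4
  k=3: a=2, p=16, q=9
  k=4: a=3, p=55, q=31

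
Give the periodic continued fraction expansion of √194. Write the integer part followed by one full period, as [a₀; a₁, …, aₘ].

a₀ = ⌊√194⌋ = 13.
With m₀=0, d₀=1 and mₖ₊₁ = dₖaₖ − mₖ, dₖ₊₁ = (n − mₖ₊₁²)/dₖ, aₖ₊₁ = ⌊(a₀+mₖ₊₁)/dₖ₊₁⌋:
  k=1: m=13, d=25, a=1
  k=2: m=12, d=2, a=12
  k=3: m=12, d=25, a=1
  k=4: m=13, d=1, a=26
d=1 and a=2a₀=26 at k=4, so the next step gives (m, d) = (13, 25) again — its k=1 value — and the period has length 4.

[13; 1, 12, 1, 26]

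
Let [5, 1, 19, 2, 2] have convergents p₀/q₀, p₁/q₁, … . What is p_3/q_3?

Using pₖ = aₖpₖ₋₁ + pₖ₋₂, qₖ = aₖqₖ₋₁ + qₖ₋₂ (with p₋₁=1, p₋₂=0, q₋₁=0, q₋₂=1):
  k=0: a=5, p=5, q=1
  k=1: a=1, p=6, q=1
  k=2: a=19, p=119, q=20
  k=3: a=2, p=244, q=41

244/41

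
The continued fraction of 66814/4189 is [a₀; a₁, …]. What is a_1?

66814 = 15·4189 + 3979   →  a_0 = 15
4189 = 1·3979 + 210   →  a_1 = 1

1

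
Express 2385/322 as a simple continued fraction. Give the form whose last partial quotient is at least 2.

2385 = 7×322 + 131
322 = 2×131 + 60
131 = 2×60 + 11
60 = 5×11 + 5
11 = 2×5 + 1
5 = 5×1 + 0  (stop)
So 2385/322 = [7; 2, 2, 5, 2, 5].

[7; 2, 2, 5, 2, 5]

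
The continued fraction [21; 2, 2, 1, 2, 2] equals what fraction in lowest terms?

Using pₖ = aₖpₖ₋₁ + pₖ₋₂ and qₖ = aₖqₖ₋₁ + qₖ₋₂:
  k=0: a=21, p=21, q=1
  k=1: a=2, p=43, q=2
  k=2: a=2, p=107, q=5
  k=3: a=1, p=150, q=7
  k=4: a=2, p=407, q=19
  k=5: a=2, p=964, q=45

964/45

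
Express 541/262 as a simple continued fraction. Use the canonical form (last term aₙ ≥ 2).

541 = 2·262 + 17
262 = 15·17 + 7
17 = 2·7 + 3
7 = 2·3 + 1
3 = 3·1 + 0  (stop)
So 541/262 = [2; 15, 2, 2, 3].

[2; 15, 2, 2, 3]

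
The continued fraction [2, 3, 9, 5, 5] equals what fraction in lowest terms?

Fold from the inside: start with 5/1.
  5 + 1/5 = 26/5
  9 + 5/26 = 239/26
  3 + 26/239 = 743/239
  2 + 239/743 = 1725/743

1725/743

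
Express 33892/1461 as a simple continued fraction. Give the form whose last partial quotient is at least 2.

33892 = 23·1461 + 289
1461 = 5·289 + 16
289 = 18·16 + 1
16 = 16·1 + 0  (stop)
So 33892/1461 = [23; 5, 18, 16].

[23; 5, 18, 16]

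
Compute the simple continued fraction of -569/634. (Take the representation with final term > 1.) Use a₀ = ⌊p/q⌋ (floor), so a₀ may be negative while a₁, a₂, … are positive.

-569 = -1*634 + 65
634 = 9*65 + 49
65 = 1*49 + 16
49 = 3*16 + 1
16 = 16*1 + 0  (stop)
So -569/634 = [-1; 9, 1, 3, 16].

[-1; 9, 1, 3, 16]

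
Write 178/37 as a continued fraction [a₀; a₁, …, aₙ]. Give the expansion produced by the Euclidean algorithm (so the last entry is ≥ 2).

[4; 1, 4, 3, 2]

178 = 4*37 + 30
37 = 1*30 + 7
30 = 4*7 + 2
7 = 3*2 + 1
2 = 2*1 + 0  (stop)
So 178/37 = [4; 1, 4, 3, 2].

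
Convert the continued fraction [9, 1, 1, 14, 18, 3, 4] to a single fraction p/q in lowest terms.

65935/6928

Using pₖ = aₖpₖ₋₁ + pₖ₋₂ and qₖ = aₖqₖ₋₁ + qₖ₋₂:
  k=0: a=9, p=9, q=1
  k=1: a=1, p=10, q=1
  k=2: a=1, p=19, q=2
  k=3: a=14, p=276, q=29
  k=4: a=18, p=4987, q=524
  k=5: a=3, p=15237, q=1601
  k=6: a=4, p=65935, q=6928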